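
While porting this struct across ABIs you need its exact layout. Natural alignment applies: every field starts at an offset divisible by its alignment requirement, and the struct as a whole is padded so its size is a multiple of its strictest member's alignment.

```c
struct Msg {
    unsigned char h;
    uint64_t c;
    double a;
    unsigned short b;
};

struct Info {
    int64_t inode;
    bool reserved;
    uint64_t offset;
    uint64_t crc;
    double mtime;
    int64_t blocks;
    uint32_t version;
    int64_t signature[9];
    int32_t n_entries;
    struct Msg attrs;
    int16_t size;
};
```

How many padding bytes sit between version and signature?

4

Msg: 0..1  h  (1B, 1-aligned); 1..8  -- padding (7B); 8..16  c  (8B, 8-aligned); 16..24  a  (8B, 8-aligned); 24..26  b  (2B, 2-aligned); 26..32  -- tail padding (6B); sizeof = 32, alignof = 8
0..8  inode  (8B, 8-aligned)
8..9  reserved  (1B, 1-aligned)
9..16  -- padding (7B)
16..24  offset  (8B, 8-aligned)
24..32  crc  (8B, 8-aligned)
32..40  mtime  (8B, 8-aligned)
40..48  blocks  (8B, 8-aligned)
48..52  version  (4B, 4-aligned)
52..56  -- padding (4B)
56..128  signature  (72B, 8-aligned)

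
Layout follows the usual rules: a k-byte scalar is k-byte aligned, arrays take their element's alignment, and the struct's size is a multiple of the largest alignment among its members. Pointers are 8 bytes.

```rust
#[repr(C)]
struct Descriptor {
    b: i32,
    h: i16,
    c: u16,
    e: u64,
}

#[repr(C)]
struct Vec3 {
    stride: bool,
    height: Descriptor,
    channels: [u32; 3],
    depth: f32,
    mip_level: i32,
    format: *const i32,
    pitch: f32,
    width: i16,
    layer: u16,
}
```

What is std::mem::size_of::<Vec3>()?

64

Descriptor: b at 0 (size 4, align 4) → ends 4; h at 4 (size 2, align 2) → ends 6; c at 6 (size 2, align 2) → ends 8; e at 8 (size 8, align 8) → ends 16; total 16 bytes, alignment 8
stride at 0 (size 1, align 1) → ends 1
pad 7 to align 8 for height
height at 8 (size 16, align 8) → ends 24
channels at 24 (size 12, align 4) → ends 36
depth at 36 (size 4, align 4) → ends 40
mip_level at 40 (size 4, align 4) → ends 44
pad 4 to align 8 for format
format at 48 (size 8, align 8) → ends 56
pitch at 56 (size 4, align 4) → ends 60
width at 60 (size 2, align 2) → ends 62
layer at 62 (size 2, align 2) → ends 64
total 64 bytes, alignment 8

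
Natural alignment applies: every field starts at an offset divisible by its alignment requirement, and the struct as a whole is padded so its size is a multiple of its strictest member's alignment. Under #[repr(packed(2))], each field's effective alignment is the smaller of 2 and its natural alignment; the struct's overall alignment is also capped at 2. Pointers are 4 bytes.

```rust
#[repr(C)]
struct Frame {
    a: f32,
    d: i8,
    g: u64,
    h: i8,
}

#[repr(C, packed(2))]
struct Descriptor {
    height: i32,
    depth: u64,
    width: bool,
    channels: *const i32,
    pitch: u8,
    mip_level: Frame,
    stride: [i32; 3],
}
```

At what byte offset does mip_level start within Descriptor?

Frame: a at 0 (size 4, align 4) → ends 4; d at 4 (size 1, align 1) → ends 5; pad 3 to align 8 for g; g at 8 (size 8, align 8) → ends 16; h at 16 (size 1, align 1) → ends 17; tail pad 7 to reach multiple of 8; total 24 bytes, alignment 8
height at 0 (size 4, align 2) → ends 4
depth at 4 (size 8, align 2) → ends 12
width at 12 (size 1, align 1) → ends 13
pad 1 to align 2 for channels
channels at 14 (size 4, align 2) → ends 18
pitch at 18 (size 1, align 1) → ends 19
pad 1 to align 2 for mip_level
mip_level at 20 (size 24, align 2) → ends 44

20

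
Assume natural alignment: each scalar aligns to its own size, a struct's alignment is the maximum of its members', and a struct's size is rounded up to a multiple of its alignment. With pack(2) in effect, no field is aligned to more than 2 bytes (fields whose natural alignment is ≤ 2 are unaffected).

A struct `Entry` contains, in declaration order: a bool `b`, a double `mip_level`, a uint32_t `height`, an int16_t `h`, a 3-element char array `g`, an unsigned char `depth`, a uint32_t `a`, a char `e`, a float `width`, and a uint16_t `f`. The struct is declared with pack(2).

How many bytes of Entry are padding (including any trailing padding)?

2

b at 0 (size 1, align 1) → ends 1
pad 1 to align 2 for mip_level
mip_level at 2 (size 8, align 2) → ends 10
height at 10 (size 4, align 2) → ends 14
h at 14 (size 2, align 2) → ends 16
g at 16 (size 3, align 1) → ends 19
depth at 19 (size 1, align 1) → ends 20
a at 20 (size 4, align 2) → ends 24
e at 24 (size 1, align 1) → ends 25
pad 1 to align 2 for width
width at 26 (size 4, align 2) → ends 30
f at 30 (size 2, align 2) → ends 32
total 32 bytes, alignment 2
data bytes 30, size 32 → padding 2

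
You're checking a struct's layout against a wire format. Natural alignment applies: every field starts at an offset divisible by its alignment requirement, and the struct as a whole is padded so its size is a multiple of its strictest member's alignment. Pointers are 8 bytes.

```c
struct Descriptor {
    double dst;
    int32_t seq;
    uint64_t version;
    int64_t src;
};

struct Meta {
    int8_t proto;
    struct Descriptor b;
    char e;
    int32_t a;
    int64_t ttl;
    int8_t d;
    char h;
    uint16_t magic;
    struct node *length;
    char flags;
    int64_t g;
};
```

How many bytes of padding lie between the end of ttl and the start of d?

Descriptor: @0: dst [8B, align 8] → 8; @8: seq [4B, align 4] → 12; +4 pad (align 8); @16: version [8B, align 8] → 24; @24: src [8B, align 8] → 32; size 32, align 8
@0: proto [1B, align 1] → 1
+7 pad (align 8)
@8: b [32B, align 8] → 40
@40: e [1B, align 1] → 41
+3 pad (align 4)
@44: a [4B, align 4] → 48
@48: ttl [8B, align 8] → 56
@56: d [1B, align 1] → 57

0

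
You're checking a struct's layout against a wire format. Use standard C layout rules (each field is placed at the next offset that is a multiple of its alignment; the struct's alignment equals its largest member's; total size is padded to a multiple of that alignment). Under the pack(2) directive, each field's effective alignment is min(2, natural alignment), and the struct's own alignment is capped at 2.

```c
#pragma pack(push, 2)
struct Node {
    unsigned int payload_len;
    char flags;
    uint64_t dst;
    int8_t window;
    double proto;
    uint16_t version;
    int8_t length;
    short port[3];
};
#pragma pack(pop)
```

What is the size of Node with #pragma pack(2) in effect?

34

payload_len at 0 (size 4, align 2) → ends 4
flags at 4 (size 1, align 1) → ends 5
pad 1 to align 2 for dst
dst at 6 (size 8, align 2) → ends 14
window at 14 (size 1, align 1) → ends 15
pad 1 to align 2 for proto
proto at 16 (size 8, align 2) → ends 24
version at 24 (size 2, align 2) → ends 26
length at 26 (size 1, align 1) → ends 27
pad 1 to align 2 for port
port at 28 (size 6, align 2) → ends 34
total 34 bytes, alignment 2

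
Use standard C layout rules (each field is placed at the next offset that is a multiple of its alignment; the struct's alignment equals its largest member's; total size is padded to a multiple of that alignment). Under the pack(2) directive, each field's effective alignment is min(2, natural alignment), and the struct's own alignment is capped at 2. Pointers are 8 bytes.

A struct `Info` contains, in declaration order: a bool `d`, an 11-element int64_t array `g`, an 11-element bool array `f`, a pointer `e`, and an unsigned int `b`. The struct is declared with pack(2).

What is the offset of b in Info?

110

@0: d [1B, align 1] → 1
+1 pad (align 2)
@2: g [88B, align 2] → 90
@90: f [11B, align 1] → 101
+1 pad (align 2)
@102: e [8B, align 2] → 110
@110: b [4B, align 2] → 114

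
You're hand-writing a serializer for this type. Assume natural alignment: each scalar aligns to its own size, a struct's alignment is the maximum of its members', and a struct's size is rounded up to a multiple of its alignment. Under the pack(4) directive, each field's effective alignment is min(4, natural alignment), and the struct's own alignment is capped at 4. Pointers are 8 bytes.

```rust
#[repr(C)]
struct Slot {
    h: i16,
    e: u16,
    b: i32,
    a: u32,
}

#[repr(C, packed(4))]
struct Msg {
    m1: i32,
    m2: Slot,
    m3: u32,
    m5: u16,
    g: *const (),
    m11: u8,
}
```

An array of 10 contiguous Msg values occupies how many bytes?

360

Slot: h at 0 (size 2, align 2) → ends 2; e at 2 (size 2, align 2) → ends 4; b at 4 (size 4, align 4) → ends 8; a at 8 (size 4, align 4) → ends 12; total 12 bytes, alignment 4
m1 at 0 (size 4, align 4) → ends 4
m2 at 4 (size 12, align 4) → ends 16
m3 at 16 (size 4, align 4) → ends 20
m5 at 20 (size 2, align 2) → ends 22
pad 2 to align 4 for g
g at 24 (size 8, align 4) → ends 32
m11 at 32 (size 1, align 1) → ends 33
tail pad 3 to reach multiple of 4
total 36 bytes, alignment 4
array of 10: 10 × 36 = 360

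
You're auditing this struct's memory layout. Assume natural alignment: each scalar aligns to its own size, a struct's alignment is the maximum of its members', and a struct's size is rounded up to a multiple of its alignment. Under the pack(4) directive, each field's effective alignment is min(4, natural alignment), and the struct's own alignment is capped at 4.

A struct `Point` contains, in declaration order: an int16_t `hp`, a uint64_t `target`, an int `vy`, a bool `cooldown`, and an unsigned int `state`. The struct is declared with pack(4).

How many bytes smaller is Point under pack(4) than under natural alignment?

8

natural layout:
  0..2  hp  (2B, 2-aligned)
  2..8  -- padding (6B)
  8..16  target  (8B, 8-aligned)
  16..20  vy  (4B, 4-aligned)
  20..21  cooldown  (1B, 1-aligned)
  21..24  -- padding (3B)
  24..28  state  (4B, 4-aligned)
  28..32  -- tail padding (4B)
  sizeof = 32, alignof = 8
packed(4) layout:
  0..2  hp  (2B, 2-aligned)
  2..4  -- padding (2B)
  4..12  target  (8B, 4-aligned)
  12..16  vy  (4B, 4-aligned)
  16..17  cooldown  (1B, 1-aligned)
  17..20  -- padding (3B)
  20..24  state  (4B, 4-aligned)
  sizeof = 24, alignof = 4
32 − 24 = 8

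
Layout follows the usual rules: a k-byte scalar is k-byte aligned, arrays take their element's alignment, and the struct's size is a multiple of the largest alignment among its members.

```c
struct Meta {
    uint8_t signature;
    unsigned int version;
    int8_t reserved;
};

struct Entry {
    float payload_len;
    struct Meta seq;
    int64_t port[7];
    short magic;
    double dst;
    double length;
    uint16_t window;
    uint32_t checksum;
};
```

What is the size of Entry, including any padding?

104 bytes

Meta: 0..1  signature  (1B, 1-aligned); 1..4  -- padding (3B); 4..8  version  (4B, 4-aligned); 8..9  reserved  (1B, 1-aligned); 9..12  -- tail padding (3B); sizeof = 12, alignof = 4
0..4  payload_len  (4B, 4-aligned)
4..16  seq  (12B, 4-aligned)
16..72  port  (56B, 8-aligned)
72..74  magic  (2B, 2-aligned)
74..80  -- padding (6B)
80..88  dst  (8B, 8-aligned)
88..96  length  (8B, 8-aligned)
96..98  window  (2B, 2-aligned)
98..100  -- padding (2B)
100..104  checksum  (4B, 4-aligned)
sizeof = 104, alignof = 8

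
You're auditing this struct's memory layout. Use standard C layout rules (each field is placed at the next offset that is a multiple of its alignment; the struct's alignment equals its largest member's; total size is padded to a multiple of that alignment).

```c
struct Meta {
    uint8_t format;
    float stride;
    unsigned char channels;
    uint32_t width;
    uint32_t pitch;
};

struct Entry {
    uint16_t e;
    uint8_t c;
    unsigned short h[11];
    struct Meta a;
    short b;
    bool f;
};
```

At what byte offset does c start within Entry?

2

Meta: format at 0 (size 1, align 1) → ends 1; pad 3 to align 4 for stride; stride at 4 (size 4, align 4) → ends 8; channels at 8 (size 1, align 1) → ends 9; pad 3 to align 4 for width; width at 12 (size 4, align 4) → ends 16; pitch at 16 (size 4, align 4) → ends 20; total 20 bytes, alignment 4
e at 0 (size 2, align 2) → ends 2
c at 2 (size 1, align 1) → ends 3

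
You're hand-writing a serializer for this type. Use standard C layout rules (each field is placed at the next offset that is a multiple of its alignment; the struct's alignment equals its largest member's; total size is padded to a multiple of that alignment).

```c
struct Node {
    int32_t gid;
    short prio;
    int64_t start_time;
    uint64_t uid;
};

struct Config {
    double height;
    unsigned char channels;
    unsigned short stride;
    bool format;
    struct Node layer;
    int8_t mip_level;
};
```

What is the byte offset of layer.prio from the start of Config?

Node: @0: gid [4B, align 4] → 4; @4: prio [2B, align 2] → 6; +2 pad (align 8); @8: start_time [8B, align 8] → 16; @16: uid [8B, align 8] → 24; size 24, align 8
@0: height [8B, align 8] → 8
@8: channels [1B, align 1] → 9
+1 pad (align 2)
@10: stride [2B, align 2] → 12
@12: format [1B, align 1] → 13
+3 pad (align 8)
@16: layer [24B, align 8] → 40
within Node: prio at 4
16 + 4 = 20

20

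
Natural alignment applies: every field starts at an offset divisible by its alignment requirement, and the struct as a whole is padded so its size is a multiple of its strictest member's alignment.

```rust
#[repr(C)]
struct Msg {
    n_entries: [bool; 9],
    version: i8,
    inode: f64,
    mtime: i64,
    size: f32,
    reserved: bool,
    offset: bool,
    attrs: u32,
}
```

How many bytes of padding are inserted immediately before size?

n_entries at 0 (size 9, align 1) → ends 9
version at 9 (size 1, align 1) → ends 10
pad 6 to align 8 for inode
inode at 16 (size 8, align 8) → ends 24
mtime at 24 (size 8, align 8) → ends 32
size at 32 (size 4, align 4) → ends 36

0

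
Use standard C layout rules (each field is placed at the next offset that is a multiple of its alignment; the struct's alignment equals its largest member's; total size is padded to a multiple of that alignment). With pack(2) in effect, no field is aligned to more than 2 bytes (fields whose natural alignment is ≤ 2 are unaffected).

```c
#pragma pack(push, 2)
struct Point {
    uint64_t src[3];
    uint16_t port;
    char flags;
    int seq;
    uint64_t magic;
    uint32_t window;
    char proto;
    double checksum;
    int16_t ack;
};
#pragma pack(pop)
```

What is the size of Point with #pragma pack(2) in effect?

src at 0 (size 24, align 2) → ends 24
port at 24 (size 2, align 2) → ends 26
flags at 26 (size 1, align 1) → ends 27
pad 1 to align 2 for seq
seq at 28 (size 4, align 2) → ends 32
magic at 32 (size 8, align 2) → ends 40
window at 40 (size 4, align 2) → ends 44
proto at 44 (size 1, align 1) → ends 45
pad 1 to align 2 for checksum
checksum at 46 (size 8, align 2) → ends 54
ack at 54 (size 2, align 2) → ends 56
total 56 bytes, alignment 2

56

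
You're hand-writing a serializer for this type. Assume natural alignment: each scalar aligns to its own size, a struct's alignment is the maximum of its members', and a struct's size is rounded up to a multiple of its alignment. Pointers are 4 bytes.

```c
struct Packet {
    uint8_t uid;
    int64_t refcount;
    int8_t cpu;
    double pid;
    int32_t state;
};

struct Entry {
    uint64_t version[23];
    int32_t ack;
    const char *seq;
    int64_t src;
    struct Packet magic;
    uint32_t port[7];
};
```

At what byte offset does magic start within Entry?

200

Packet: uid at 0 (size 1, align 1) → ends 1; pad 7 to align 8 for refcount; refcount at 8 (size 8, align 8) → ends 16; cpu at 16 (size 1, align 1) → ends 17; pad 7 to align 8 for pid; pid at 24 (size 8, align 8) → ends 32; state at 32 (size 4, align 4) → ends 36; tail pad 4 to reach multiple of 8; total 40 bytes, alignment 8
version at 0 (size 184, align 8) → ends 184
ack at 184 (size 4, align 4) → ends 188
seq at 188 (size 4, align 4) → ends 192
src at 192 (size 8, align 8) → ends 200
magic at 200 (size 40, align 8) → ends 240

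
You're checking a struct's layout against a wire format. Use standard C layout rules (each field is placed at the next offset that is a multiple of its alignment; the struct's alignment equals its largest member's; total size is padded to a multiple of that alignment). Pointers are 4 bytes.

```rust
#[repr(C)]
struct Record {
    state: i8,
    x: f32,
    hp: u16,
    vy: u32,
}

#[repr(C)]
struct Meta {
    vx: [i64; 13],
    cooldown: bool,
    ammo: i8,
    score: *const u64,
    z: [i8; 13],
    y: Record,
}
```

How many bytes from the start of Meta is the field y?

128

Record: state at 0 (size 1, align 1) → ends 1; pad 3 to align 4 for x; x at 4 (size 4, align 4) → ends 8; hp at 8 (size 2, align 2) → ends 10; pad 2 to align 4 for vy; vy at 12 (size 4, align 4) → ends 16; total 16 bytes, alignment 4
vx at 0 (size 104, align 8) → ends 104
cooldown at 104 (size 1, align 1) → ends 105
ammo at 105 (size 1, align 1) → ends 106
pad 2 to align 4 for score
score at 108 (size 4, align 4) → ends 112
z at 112 (size 13, align 1) → ends 125
pad 3 to align 4 for y
y at 128 (size 16, align 4) → ends 144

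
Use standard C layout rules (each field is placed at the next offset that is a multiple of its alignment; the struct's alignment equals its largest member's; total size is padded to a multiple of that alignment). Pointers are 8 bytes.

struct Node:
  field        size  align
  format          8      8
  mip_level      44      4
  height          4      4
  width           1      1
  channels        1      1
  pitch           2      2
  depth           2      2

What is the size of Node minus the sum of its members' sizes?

format at 0 (size 8, align 8) → ends 8
mip_level at 8 (size 44, align 4) → ends 52
height at 52 (size 4, align 4) → ends 56
width at 56 (size 1, align 1) → ends 57
channels at 57 (size 1, align 1) → ends 58
pitch at 58 (size 2, align 2) → ends 60
depth at 60 (size 2, align 2) → ends 62
tail pad 2 to reach multiple of 8
total 64 bytes, alignment 8
data bytes 62, size 64 → padding 2

2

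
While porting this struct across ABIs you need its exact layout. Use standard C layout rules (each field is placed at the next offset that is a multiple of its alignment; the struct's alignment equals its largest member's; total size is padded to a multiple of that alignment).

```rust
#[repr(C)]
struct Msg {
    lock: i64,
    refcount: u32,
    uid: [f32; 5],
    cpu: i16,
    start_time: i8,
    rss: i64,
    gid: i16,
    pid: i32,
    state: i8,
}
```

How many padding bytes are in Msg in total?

@0: lock [8B, align 8] → 8
@8: refcount [4B, align 4] → 12
@12: uid [20B, align 4] → 32
@32: cpu [2B, align 2] → 34
@34: start_time [1B, align 1] → 35
+5 pad (align 8)
@40: rss [8B, align 8] → 48
@48: gid [2B, align 2] → 50
+2 pad (align 4)
@52: pid [4B, align 4] → 56
@56: state [1B, align 1] → 57
+7 tail pad (align 8)
size 64, align 8
data bytes 50, size 64 → padding 14

14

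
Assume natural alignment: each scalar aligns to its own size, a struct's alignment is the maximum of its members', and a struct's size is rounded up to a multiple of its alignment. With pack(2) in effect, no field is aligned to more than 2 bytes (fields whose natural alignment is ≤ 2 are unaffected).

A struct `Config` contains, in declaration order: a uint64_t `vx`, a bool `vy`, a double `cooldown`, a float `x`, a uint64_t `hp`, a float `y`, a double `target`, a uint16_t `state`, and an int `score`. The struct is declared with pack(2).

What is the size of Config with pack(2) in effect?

48

vx at 0 (size 8, align 2) → ends 8
vy at 8 (size 1, align 1) → ends 9
pad 1 to align 2 for cooldown
cooldown at 10 (size 8, align 2) → ends 18
x at 18 (size 4, align 2) → ends 22
hp at 22 (size 8, align 2) → ends 30
y at 30 (size 4, align 2) → ends 34
target at 34 (size 8, align 2) → ends 42
state at 42 (size 2, align 2) → ends 44
score at 44 (size 4, align 2) → ends 48
total 48 bytes, alignment 2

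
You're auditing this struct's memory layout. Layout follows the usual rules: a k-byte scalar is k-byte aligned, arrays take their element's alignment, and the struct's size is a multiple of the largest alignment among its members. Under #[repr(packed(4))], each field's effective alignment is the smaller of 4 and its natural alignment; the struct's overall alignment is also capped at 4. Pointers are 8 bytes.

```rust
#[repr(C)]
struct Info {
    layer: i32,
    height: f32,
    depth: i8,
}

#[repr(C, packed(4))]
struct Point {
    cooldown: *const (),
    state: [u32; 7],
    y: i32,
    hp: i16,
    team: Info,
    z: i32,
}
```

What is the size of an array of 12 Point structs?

720

Info: layer at 0 (size 4, align 4) → ends 4; height at 4 (size 4, align 4) → ends 8; depth at 8 (size 1, align 1) → ends 9; tail pad 3 to reach multiple of 4; total 12 bytes, alignment 4
cooldown at 0 (size 8, align 4) → ends 8
state at 8 (size 28, align 4) → ends 36
y at 36 (size 4, align 4) → ends 40
hp at 40 (size 2, align 2) → ends 42
pad 2 to align 4 for team
team at 44 (size 12, align 4) → ends 56
z at 56 (size 4, align 4) → ends 60
total 60 bytes, alignment 4
array of 12: 12 × 60 = 720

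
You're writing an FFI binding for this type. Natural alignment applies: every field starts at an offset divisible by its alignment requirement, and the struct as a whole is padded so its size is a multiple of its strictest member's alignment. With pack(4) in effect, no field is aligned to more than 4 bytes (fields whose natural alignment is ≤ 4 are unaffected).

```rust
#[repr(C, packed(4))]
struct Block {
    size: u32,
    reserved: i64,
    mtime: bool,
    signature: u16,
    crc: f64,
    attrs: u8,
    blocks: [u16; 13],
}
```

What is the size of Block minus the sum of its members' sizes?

2

0..4  size  (4B, 4-aligned)
4..12  reserved  (8B, 4-aligned)
12..13  mtime  (1B, 1-aligned)
13..14  -- padding (1B)
14..16  signature  (2B, 2-aligned)
16..24  crc  (8B, 4-aligned)
24..25  attrs  (1B, 1-aligned)
25..26  -- padding (1B)
26..52  blocks  (26B, 2-aligned)
sizeof = 52, alignof = 4
data bytes 50, size 52 → padding 2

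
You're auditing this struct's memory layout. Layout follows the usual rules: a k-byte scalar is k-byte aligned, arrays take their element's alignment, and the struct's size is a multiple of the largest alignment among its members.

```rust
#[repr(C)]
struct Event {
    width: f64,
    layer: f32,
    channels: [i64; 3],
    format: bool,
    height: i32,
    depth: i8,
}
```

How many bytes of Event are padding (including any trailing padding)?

14

@0: width [8B, align 8] → 8
@8: layer [4B, align 4] → 12
+4 pad (align 8)
@16: channels [24B, align 8] → 40
@40: format [1B, align 1] → 41
+3 pad (align 4)
@44: height [4B, align 4] → 48
@48: depth [1B, align 1] → 49
+7 tail pad (align 8)
size 56, align 8
data bytes 42, size 56 → padding 14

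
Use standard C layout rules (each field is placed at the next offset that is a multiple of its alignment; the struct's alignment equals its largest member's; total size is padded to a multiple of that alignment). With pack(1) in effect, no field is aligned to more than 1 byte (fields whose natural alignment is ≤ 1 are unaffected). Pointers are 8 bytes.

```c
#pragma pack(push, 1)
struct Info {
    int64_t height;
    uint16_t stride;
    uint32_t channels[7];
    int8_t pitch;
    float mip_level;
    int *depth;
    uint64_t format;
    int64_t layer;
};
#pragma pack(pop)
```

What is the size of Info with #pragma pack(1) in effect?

67

height at 0 (size 8, align 1) → ends 8
stride at 8 (size 2, align 1) → ends 10
channels at 10 (size 28, align 1) → ends 38
pitch at 38 (size 1, align 1) → ends 39
mip_level at 39 (size 4, align 1) → ends 43
depth at 43 (size 8, align 1) → ends 51
format at 51 (size 8, align 1) → ends 59
layer at 59 (size 8, align 1) → ends 67
total 67 bytes, alignment 1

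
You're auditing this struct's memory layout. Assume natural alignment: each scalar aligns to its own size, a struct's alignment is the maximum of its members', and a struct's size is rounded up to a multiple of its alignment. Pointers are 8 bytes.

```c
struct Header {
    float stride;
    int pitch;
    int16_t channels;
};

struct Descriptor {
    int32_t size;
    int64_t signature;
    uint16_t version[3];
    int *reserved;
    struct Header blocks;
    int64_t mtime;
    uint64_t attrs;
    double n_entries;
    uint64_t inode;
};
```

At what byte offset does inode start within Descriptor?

Header: @0: stride [4B, align 4] → 4; @4: pitch [4B, align 4] → 8; @8: channels [2B, align 2] → 10; +2 tail pad (align 4); size 12, align 4
@0: size [4B, align 4] → 4
+4 pad (align 8)
@8: signature [8B, align 8] → 16
@16: version [6B, align 2] → 22
+2 pad (align 8)
@24: reserved [8B, align 8] → 32
@32: blocks [12B, align 4] → 44
+4 pad (align 8)
@48: mtime [8B, align 8] → 56
@56: attrs [8B, align 8] → 64
@64: n_entries [8B, align 8] → 72
@72: inode [8B, align 8] → 80

72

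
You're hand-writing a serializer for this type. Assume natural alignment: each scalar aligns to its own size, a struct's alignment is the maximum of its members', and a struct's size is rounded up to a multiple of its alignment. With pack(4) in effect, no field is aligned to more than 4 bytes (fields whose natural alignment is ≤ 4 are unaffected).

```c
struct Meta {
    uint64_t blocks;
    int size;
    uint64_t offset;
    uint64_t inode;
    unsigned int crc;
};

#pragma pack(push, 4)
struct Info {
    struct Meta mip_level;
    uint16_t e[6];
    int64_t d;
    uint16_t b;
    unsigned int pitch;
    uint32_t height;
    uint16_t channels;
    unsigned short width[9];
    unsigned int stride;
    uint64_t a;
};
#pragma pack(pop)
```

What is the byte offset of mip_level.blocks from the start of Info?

Meta: 0..8  blocks  (8B, 8-aligned); 8..12  size  (4B, 4-aligned); 12..16  -- padding (4B); 16..24  offset  (8B, 8-aligned); 24..32  inode  (8B, 8-aligned); 32..36  crc  (4B, 4-aligned); 36..40  -- tail padding (4B); sizeof = 40, alignof = 8
0..40  mip_level  (40B, 4-aligned)
within Meta: blocks at 0
0 + 0 = 0

0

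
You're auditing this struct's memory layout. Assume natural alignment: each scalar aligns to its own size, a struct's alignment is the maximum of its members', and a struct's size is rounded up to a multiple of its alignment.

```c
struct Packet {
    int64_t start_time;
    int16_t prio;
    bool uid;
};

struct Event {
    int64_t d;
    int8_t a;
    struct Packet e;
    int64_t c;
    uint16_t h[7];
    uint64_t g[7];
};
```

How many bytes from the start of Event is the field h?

40

Packet: start_time at 0 (size 8, align 8) → ends 8; prio at 8 (size 2, align 2) → ends 10; uid at 10 (size 1, align 1) → ends 11; tail pad 5 to reach multiple of 8; total 16 bytes, alignment 8
d at 0 (size 8, align 8) → ends 8
a at 8 (size 1, align 1) → ends 9
pad 7 to align 8 for e
e at 16 (size 16, align 8) → ends 32
c at 32 (size 8, align 8) → ends 40
h at 40 (size 14, align 2) → ends 54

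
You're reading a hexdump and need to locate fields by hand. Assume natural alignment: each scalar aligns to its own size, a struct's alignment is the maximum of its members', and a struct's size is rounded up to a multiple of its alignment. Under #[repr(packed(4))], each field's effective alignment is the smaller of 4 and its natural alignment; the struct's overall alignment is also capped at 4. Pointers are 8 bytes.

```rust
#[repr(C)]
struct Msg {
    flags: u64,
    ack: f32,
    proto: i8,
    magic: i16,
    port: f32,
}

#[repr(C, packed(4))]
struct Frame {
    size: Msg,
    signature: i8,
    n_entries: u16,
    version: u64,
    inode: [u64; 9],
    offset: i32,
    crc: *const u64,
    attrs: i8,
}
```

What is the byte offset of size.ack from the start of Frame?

Msg: @0: flags [8B, align 8] → 8; @8: ack [4B, align 4] → 12; @12: proto [1B, align 1] → 13; +1 pad (align 2); @14: magic [2B, align 2] → 16; @16: port [4B, align 4] → 20; +4 tail pad (align 8); size 24, align 8
@0: size [24B, align 4] → 24
within Msg: ack at 8
0 + 8 = 8

8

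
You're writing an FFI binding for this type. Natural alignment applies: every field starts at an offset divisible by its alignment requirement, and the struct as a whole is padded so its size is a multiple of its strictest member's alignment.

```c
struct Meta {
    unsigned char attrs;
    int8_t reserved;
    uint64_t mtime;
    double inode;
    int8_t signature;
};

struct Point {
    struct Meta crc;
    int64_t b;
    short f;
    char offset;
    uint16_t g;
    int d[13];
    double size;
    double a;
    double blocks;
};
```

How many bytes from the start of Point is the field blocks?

120

Meta: @0: attrs [1B, align 1] → 1; @1: reserved [1B, align 1] → 2; +6 pad (align 8); @8: mtime [8B, align 8] → 16; @16: inode [8B, align 8] → 24; @24: signature [1B, align 1] → 25; +7 tail pad (align 8); size 32, align 8
@0: crc [32B, align 8] → 32
@32: b [8B, align 8] → 40
@40: f [2B, align 2] → 42
@42: offset [1B, align 1] → 43
+1 pad (align 2)
@44: g [2B, align 2] → 46
+2 pad (align 4)
@48: d [52B, align 4] → 100
+4 pad (align 8)
@104: size [8B, align 8] → 112
@112: a [8B, align 8] → 120
@120: blocks [8B, align 8] → 128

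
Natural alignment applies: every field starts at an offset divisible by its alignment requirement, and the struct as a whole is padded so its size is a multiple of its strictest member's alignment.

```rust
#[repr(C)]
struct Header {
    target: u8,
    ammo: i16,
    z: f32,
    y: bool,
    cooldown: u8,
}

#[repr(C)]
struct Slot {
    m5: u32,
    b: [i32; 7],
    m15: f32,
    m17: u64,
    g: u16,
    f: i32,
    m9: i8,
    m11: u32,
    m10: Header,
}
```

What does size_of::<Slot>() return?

Header: target at 0 (size 1, align 1) → ends 1; pad 1 to align 2 for ammo; ammo at 2 (size 2, align 2) → ends 4; z at 4 (size 4, align 4) → ends 8; y at 8 (size 1, align 1) → ends 9; cooldown at 9 (size 1, align 1) → ends 10; tail pad 2 to reach multiple of 4; total 12 bytes, alignment 4
m5 at 0 (size 4, align 4) → ends 4
b at 4 (size 28, align 4) → ends 32
m15 at 32 (size 4, align 4) → ends 36
pad 4 to align 8 for m17
m17 at 40 (size 8, align 8) → ends 48
g at 48 (size 2, align 2) → ends 50
pad 2 to align 4 for f
f at 52 (size 4, align 4) → ends 56
m9 at 56 (size 1, align 1) → ends 57
pad 3 to align 4 for m11
m11 at 60 (size 4, align 4) → ends 64
m10 at 64 (size 12, align 4) → ends 76
tail pad 4 to reach multiple of 8
total 80 bytes, alignment 8

80 bytes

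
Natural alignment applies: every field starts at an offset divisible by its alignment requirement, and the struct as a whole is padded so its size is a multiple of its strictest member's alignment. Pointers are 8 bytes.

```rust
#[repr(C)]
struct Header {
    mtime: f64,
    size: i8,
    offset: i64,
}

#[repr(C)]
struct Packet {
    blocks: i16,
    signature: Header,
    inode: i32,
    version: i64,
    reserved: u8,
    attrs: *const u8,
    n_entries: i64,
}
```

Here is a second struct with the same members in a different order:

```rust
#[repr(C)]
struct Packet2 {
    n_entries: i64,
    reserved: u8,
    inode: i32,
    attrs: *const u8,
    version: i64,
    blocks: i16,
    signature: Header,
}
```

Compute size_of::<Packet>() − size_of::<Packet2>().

8

Header: 0..8  mtime  (8B, 8-aligned); 8..9  size  (1B, 1-aligned); 9..16  -- padding (7B); 16..24  offset  (8B, 8-aligned); sizeof = 24, alignof = 8
0..2  blocks  (2B, 2-aligned)
2..8  -- padding (6B)
8..32  signature  (24B, 8-aligned)
32..36  inode  (4B, 4-aligned)
36..40  -- padding (4B)
40..48  version  (8B, 8-aligned)
48..49  reserved  (1B, 1-aligned)
49..56  -- padding (7B)
56..64  attrs  (8B, 8-aligned)
64..72  n_entries  (8B, 8-aligned)
sizeof = 72, alignof = 8
— Packet2 —
0..8  n_entries  (8B, 8-aligned)
8..9  reserved  (1B, 1-aligned)
9..12  -- padding (3B)
12..16  inode  (4B, 4-aligned)
16..24  attrs  (8B, 8-aligned)
24..32  version  (8B, 8-aligned)
32..34  blocks  (2B, 2-aligned)
34..40  -- padding (6B)
40..64  signature  (24B, 8-aligned)
sizeof = 64, alignof = 8
72 − 64 = 8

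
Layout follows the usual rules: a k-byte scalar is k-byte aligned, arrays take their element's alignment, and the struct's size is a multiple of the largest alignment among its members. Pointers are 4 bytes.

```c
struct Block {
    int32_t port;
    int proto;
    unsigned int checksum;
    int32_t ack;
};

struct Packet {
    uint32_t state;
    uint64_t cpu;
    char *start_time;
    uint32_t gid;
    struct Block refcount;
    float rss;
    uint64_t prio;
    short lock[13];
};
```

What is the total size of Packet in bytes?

88

Block: 0..4  port  (4B, 4-aligned); 4..8  proto  (4B, 4-aligned); 8..12  checksum  (4B, 4-aligned); 12..16  ack  (4B, 4-aligned); sizeof = 16, alignof = 4
0..4  state  (4B, 4-aligned)
4..8  -- padding (4B)
8..16  cpu  (8B, 8-aligned)
16..20  start_time  (4B, 4-aligned)
20..24  gid  (4B, 4-aligned)
24..40  refcount  (16B, 4-aligned)
40..44  rss  (4B, 4-aligned)
44..48  -- padding (4B)
48..56  prio  (8B, 8-aligned)
56..82  lock  (26B, 2-aligned)
82..88  -- tail padding (6B)
sizeof = 88, alignof = 8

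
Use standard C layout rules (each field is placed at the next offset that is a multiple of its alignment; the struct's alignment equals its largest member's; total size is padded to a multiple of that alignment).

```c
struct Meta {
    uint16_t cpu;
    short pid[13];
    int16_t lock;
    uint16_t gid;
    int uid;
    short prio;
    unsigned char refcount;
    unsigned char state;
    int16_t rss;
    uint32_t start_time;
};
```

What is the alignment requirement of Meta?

4

member alignments: cpu=2, pid=2, lock=2, gid=2, uid=4, prio=2, refcount=1, state=1, rss=2, start_time=4
max = 4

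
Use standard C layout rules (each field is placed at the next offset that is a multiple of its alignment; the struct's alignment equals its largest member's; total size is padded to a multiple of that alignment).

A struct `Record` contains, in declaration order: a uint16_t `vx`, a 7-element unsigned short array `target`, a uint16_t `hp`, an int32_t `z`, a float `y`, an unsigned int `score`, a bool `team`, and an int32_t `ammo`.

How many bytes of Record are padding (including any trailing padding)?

5

0..2  vx  (2B, 2-aligned)
2..16  target  (14B, 2-aligned)
16..18  hp  (2B, 2-aligned)
18..20  -- padding (2B)
20..24  z  (4B, 4-aligned)
24..28  y  (4B, 4-aligned)
28..32  score  (4B, 4-aligned)
32..33  team  (1B, 1-aligned)
33..36  -- padding (3B)
36..40  ammo  (4B, 4-aligned)
sizeof = 40, alignof = 4
data bytes 35, size 40 → padding 5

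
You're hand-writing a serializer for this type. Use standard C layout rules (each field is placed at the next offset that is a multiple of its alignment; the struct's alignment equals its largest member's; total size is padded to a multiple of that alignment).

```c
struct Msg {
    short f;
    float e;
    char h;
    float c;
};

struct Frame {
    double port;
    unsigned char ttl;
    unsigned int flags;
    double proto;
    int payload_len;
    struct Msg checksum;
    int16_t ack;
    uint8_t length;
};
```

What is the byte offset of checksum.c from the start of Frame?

40

Msg: 0..2  f  (2B, 2-aligned); 2..4  -- padding (2B); 4..8  e  (4B, 4-aligned); 8..9  h  (1B, 1-aligned); 9..12  -- padding (3B); 12..16  c  (4B, 4-aligned); sizeof = 16, alignof = 4
0..8  port  (8B, 8-aligned)
8..9  ttl  (1B, 1-aligned)
9..12  -- padding (3B)
12..16  flags  (4B, 4-aligned)
16..24  proto  (8B, 8-aligned)
24..28  payload_len  (4B, 4-aligned)
28..44  checksum  (16B, 4-aligned)
within Msg: c at 12
28 + 12 = 40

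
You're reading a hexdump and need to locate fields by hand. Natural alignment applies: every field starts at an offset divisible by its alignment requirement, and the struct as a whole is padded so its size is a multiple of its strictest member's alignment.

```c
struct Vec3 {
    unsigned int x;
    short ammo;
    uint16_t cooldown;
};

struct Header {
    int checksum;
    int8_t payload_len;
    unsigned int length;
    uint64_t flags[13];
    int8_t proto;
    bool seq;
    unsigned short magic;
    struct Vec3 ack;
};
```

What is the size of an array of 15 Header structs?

2040

Vec3: @0: x [4B, align 4] → 4; @4: ammo [2B, align 2] → 6; @6: cooldown [2B, align 2] → 8; size 8, align 4
@0: checksum [4B, align 4] → 4
@4: payload_len [1B, align 1] → 5
+3 pad (align 4)
@8: length [4B, align 4] → 12
+4 pad (align 8)
@16: flags [104B, align 8] → 120
@120: proto [1B, align 1] → 121
@121: seq [1B, align 1] → 122
@122: magic [2B, align 2] → 124
@124: ack [8B, align 4] → 132
+4 tail pad (align 8)
size 136, align 8
array of 15: 15 × 136 = 2040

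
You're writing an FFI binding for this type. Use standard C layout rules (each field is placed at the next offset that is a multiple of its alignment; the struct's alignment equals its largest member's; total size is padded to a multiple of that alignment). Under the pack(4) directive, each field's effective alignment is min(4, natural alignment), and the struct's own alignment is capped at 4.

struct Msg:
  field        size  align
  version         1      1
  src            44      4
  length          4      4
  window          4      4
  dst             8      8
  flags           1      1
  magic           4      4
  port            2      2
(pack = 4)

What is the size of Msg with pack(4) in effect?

76

@0: version [1B, align 1] → 1
+3 pad (align 4)
@4: src [44B, align 4] → 48
@48: length [4B, align 4] → 52
@52: window [4B, align 4] → 56
@56: dst [8B, align 4] → 64
@64: flags [1B, align 1] → 65
+3 pad (align 4)
@68: magic [4B, align 4] → 72
@72: port [2B, align 2] → 74
+2 tail pad (align 4)
size 76, align 4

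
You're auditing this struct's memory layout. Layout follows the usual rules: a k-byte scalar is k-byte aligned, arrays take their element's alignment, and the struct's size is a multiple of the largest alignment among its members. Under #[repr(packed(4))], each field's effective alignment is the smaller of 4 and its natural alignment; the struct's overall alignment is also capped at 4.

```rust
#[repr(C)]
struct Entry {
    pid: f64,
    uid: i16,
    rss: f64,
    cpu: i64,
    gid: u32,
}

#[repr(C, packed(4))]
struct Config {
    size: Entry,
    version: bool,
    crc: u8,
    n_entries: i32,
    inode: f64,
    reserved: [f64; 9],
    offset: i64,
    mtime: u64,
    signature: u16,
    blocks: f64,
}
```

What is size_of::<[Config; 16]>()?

Entry: 0..8  pid  (8B, 8-aligned); 8..10  uid  (2B, 2-aligned); 10..16  -- padding (6B); 16..24  rss  (8B, 8-aligned); 24..32  cpu  (8B, 8-aligned); 32..36  gid  (4B, 4-aligned); 36..40  -- tail padding (4B); sizeof = 40, alignof = 8
0..40  size  (40B, 4-aligned)
40..41  version  (1B, 1-aligned)
41..42  crc  (1B, 1-aligned)
42..44  -- padding (2B)
44..48  n_entries  (4B, 4-aligned)
48..56  inode  (8B, 4-aligned)
56..128  reserved  (72B, 4-aligned)
128..136  offset  (8B, 4-aligned)
136..144  mtime  (8B, 4-aligned)
144..146  signature  (2B, 2-aligned)
146..148  -- padding (2B)
148..156  blocks  (8B, 4-aligned)
sizeof = 156, alignof = 4
array of 16: 16 × 156 = 2496

2496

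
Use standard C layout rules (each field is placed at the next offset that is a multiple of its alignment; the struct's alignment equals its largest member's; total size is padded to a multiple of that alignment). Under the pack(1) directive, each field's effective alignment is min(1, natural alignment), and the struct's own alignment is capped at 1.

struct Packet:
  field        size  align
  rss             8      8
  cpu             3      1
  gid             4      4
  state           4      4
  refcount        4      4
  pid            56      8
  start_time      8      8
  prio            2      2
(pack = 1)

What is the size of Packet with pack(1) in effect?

89

@0: rss [8B, align 1] → 8
@8: cpu [3B, align 1] → 11
@11: gid [4B, align 1] → 15
@15: state [4B, align 1] → 19
@19: refcount [4B, align 1] → 23
@23: pid [56B, align 1] → 79
@79: start_time [8B, align 1] → 87
@87: prio [2B, align 1] → 89
size 89, align 1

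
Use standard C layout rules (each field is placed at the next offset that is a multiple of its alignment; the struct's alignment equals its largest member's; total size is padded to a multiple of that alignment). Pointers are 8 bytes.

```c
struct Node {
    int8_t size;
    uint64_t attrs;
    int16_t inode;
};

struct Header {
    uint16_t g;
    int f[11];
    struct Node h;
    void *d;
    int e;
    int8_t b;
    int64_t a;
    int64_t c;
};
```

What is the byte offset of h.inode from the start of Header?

Node: size at 0 (size 1, align 1) → ends 1; pad 7 to align 8 for attrs; attrs at 8 (size 8, align 8) → ends 16; inode at 16 (size 2, align 2) → ends 18; tail pad 6 to reach multiple of 8; total 24 bytes, alignment 8
g at 0 (size 2, align 2) → ends 2
pad 2 to align 4 for f
f at 4 (size 44, align 4) → ends 48
h at 48 (size 24, align 8) → ends 72
within Node: inode at 16
48 + 16 = 64

64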